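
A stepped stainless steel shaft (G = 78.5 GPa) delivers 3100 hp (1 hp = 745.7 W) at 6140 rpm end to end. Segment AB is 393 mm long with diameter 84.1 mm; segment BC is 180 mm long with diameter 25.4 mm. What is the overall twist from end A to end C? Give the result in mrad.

205 mrad

ω = 2π·6140/60 = 643.0 rad/s, so T = P/ω = 3100×745.7 / 643.0 = 3595 N·m.
J_AB = π(0.0841)⁴/32 = 4.91×10^-6 m⁴; J_BC = π(0.0254)⁴/32 = 4.09×10^-8 m⁴.
θ = (T/G)·Σ L_i/J_i = (3595/78.5×10⁹)·(0.393/4.91×10^-6 + 0.180/4.09×10^-8) = 0.2054 rad.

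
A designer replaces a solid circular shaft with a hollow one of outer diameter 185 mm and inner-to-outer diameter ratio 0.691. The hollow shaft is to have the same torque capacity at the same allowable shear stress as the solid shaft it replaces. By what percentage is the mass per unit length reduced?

37.9 %

Equal τ_max and T ⇒ the solid shaft needs d_s³ = d_o³(1−k⁴), so d_s = 185·(1−0.691⁴)^(1/3) = 169.7 mm.
Area ratio A_h/A_s = d_o²(1−k²)/d_s² = (1−k²)/(1−k⁴)^(2/3) = 0.6209.
Mass saving = 1 − 0.6209 = 37.9 %.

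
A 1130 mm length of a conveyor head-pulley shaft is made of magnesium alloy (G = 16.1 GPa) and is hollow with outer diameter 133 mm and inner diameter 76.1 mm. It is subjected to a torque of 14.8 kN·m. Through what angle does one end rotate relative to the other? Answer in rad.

J = π(d_o⁴ − d_i⁴)/32 = π(0.133⁴ − 0.0761⁴)/32 = 2.743×10^-5 m⁴.
θ = T·L/(G·J) = 14800 × 1.13 / (16.1×10⁹ × 2.743×10^-5) = 0.03787 rad.

0.0379 rad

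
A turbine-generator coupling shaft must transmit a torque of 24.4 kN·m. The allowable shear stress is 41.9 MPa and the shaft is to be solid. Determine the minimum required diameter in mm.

144 mm

For a solid shaft τ_max = 16T/(πd³), so d = (16T/(π τ_allow))^(1/3) = (16·24400/(π·4.19×10^7))^(1/3) = 0.1437 m.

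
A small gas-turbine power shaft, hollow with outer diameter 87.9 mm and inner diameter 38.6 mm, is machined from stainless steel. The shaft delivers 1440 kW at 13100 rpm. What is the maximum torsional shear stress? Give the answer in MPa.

ω = 2π·13100/60 = 1372 rad/s, so T = P/ω = 1440×10³ / 1372 = 1050 N·m.
J = π(d_o⁴ − d_i⁴)/32 = π(0.0879⁴ − 0.0386⁴)/32 = 5.643×10^-6 m⁴.
τ_max = T·r/J = 1050 × 0.0440 / 5.643×10^-6 = 8.176×10^6 Pa.

8.18 MPa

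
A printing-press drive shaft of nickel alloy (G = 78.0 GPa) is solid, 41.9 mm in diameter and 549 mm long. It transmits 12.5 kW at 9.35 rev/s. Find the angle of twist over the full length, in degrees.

ω = 2π·9.35 = 58.75 rad/s, so T = P/ω = 12.5×10³ / 58.75 = 212.8 N·m.
J = πd⁴/32 = π(0.0419)⁴/32 = 3.026×10^-7 m⁴.
θ = T·L/(G·J) = 212.8 × 0.549 / (78.0×10⁹ × 3.026×10^-7) = 4.949×10^-3 rad.

0.284°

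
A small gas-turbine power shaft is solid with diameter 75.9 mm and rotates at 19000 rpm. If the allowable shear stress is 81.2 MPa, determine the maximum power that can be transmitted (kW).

J = πd⁴/32 = π(0.0759)⁴/32 = 3.258×10^-6 m⁴.
T_max = τ_allow·J/r = 8.12×10^7 × 3.258×10^-6 / 0.0380 = 6971 N·m.
ω = 2π·19000/60 = 1990 rad/s, so P_max = T_max·ω = 1.387×10^7 W.

13900 kW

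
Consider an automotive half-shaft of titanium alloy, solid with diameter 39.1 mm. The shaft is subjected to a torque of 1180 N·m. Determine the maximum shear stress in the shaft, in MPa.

101 MPa

J = πd⁴/32 = π(0.0391)⁴/32 = 2.295×10^-7 m⁴.
τ_max = T·r/J = 1180 × 0.0196 / 2.295×10^-7 = 1.005×10^8 Pa.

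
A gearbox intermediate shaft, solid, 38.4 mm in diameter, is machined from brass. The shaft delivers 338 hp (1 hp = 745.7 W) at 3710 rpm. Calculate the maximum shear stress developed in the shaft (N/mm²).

ω = 2π·3710/60 = 388.5 rad/s, so T = P/ω = 338×745.7 / 388.5 = 648.8 N·m.
J = πd⁴/32 = π(0.0384)⁴/32 = 2.135×10^-7 m⁴.
τ_max = T·r/J = 648.8 × 0.0192 / 2.135×10^-7 = 5.835×10^7 Pa.

58.4 N/mm²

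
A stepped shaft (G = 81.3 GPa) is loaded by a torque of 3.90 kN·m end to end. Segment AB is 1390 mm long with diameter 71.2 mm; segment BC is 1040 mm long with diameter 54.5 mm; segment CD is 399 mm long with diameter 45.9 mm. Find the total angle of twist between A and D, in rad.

J_AB = π(0.0712)⁴/32 = 2.52×10^-6 m⁴; J_BC = π(0.0545)⁴/32 = 8.66×10^-7 m⁴; J_CD = π(0.0459)⁴/32 = 4.36×10^-7 m⁴.
θ = (T/G)·Σ L_i/J_i = (3900/81.3×10⁹)·(1.39/2.52×10^-6 + 1.04/8.66×10^-7 + 0.399/4.36×10^-7) = 0.1280 rad.

0.128 rad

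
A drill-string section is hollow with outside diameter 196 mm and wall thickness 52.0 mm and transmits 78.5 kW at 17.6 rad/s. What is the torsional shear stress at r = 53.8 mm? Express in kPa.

1740 kPa

ω = 17.6 rad/s, so T = P/ω = 78.5×10³ / 17.60 = 4460 N·m.
J = π(d_o⁴ − d_i⁴)/32 = π(0.196⁴ − 0.0920⁴)/32 = 1.379×10^-4 m⁴.
Shear stress varies linearly with radius: τ = T·r/J = 4460 × 0.0538 / 1.379×10^-4 = 1.741×10^6 Pa.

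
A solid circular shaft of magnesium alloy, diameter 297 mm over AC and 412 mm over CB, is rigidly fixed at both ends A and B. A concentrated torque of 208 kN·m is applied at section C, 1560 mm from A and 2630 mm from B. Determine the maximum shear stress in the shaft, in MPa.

Compatibility: T_A·a/J_AC = T_B·b/J_CB with T_A + T_B = T₀.
J_AC = 7.64×10^-4 m⁴, J_CB = 2.83×10^-3 m⁴, so T_A = T₀·(J_AC/a)/((J_AC/a)+(J_CB/b)) = 65070 N·m, T_B = 142900 N·m.
τ in each portion: τ_AC = 1.26×10^7 Pa, τ_CB = 1.04×10^7 Pa; maximum is in AC.
τ_max = T_AC·r/J = 65070·0.148/7.64×10^-4 = 1.265×10^7 Pa.

12.6 MPa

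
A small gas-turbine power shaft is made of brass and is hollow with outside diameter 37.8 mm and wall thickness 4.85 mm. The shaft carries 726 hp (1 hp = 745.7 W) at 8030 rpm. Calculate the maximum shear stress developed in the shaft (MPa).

87.4 MPa

ω = 2π·8030/60 = 840.9 rad/s, so T = P/ω = 726×745.7 / 840.9 = 643.8 N·m.
J = π(d_o⁴ − d_i⁴)/32 = π(0.0378⁴ − 0.0281⁴)/32 = 1.392×10^-7 m⁴.
τ_max = T·r/J = 643.8 × 0.0189 / 1.392×10^-7 = 8.740×10^7 Pa.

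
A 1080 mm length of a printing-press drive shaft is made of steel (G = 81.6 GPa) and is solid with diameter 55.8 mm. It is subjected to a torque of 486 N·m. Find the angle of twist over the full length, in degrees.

0.387°

J = πd⁴/32 = π(0.0558)⁴/32 = 9.518×10^-7 m⁴.
θ = T·L/(G·J) = 486.0 × 1.08 / (81.6×10⁹ × 9.518×10^-7) = 6.758×10^-3 rad.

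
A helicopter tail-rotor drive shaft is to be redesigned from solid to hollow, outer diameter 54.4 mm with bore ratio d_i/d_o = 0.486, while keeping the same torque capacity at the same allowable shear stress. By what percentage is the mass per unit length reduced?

20.6 %

Equal τ_max and T ⇒ the solid shaft needs d_s³ = d_o³(1−k⁴), so d_s = 54.4·(1−0.486⁴)^(1/3) = 53.37 mm.
Area ratio A_h/A_s = d_o²(1−k²)/d_s² = (1−k²)/(1−k⁴)^(2/3) = 0.7936.
Mass saving = 1 − 0.7936 = 20.6 %.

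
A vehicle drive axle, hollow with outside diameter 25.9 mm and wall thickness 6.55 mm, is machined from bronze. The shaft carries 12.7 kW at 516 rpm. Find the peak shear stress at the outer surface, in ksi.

ω = 2π·516/60 = 54.04 rad/s, so T = P/ω = 12.7×10³ / 54.04 = 235.0 N·m.
J = π(d_o⁴ − d_i⁴)/32 = π(0.0259⁴ − 0.0128⁴)/32 = 4.154×10^-8 m⁴.
τ_max = T·r/J = 235.0 × 0.0129 / 4.154×10^-8 = 7.327×10^7 Pa.

10.6 ksi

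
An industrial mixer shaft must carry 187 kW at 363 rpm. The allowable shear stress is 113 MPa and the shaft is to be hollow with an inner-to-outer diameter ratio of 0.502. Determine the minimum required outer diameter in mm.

ω = 2π·363/60 = 38.01 rad/s, so T = P/ω = 187×10³ / 38.01 = 4919 N·m.
For a hollow shaft with d_i/d_o = 0.502: τ_max = 16T/(π d_o³ (1−k⁴)), so d_o = [16T/(π τ_allow (1−k⁴))]^(1/3) = [16·4919/(π·1.13×10^8·0.9365)]^(1/3) = 0.06186 m.

61.9 mm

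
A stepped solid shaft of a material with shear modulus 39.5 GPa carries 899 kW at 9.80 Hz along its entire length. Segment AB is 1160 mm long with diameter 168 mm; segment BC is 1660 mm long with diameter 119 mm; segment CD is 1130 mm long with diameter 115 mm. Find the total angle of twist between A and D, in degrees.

ω = 2π·9.80 = 61.58 rad/s, so T = P/ω = 899×10³ / 61.58 = 14600 N·m.
J_AB = π(0.168)⁴/32 = 7.82×10^-5 m⁴; J_BC = π(0.119)⁴/32 = 1.97×10^-5 m⁴; J_CD = π(0.115)⁴/32 = 1.72×10^-5 m⁴.
θ = (T/G)·Σ L_i/J_i = (14600/39.5×10⁹)·(1.16/7.82×10^-5 + 1.66/1.97×10^-5 + 1.13/1.72×10^-5) = 0.06097 rad.

3.49°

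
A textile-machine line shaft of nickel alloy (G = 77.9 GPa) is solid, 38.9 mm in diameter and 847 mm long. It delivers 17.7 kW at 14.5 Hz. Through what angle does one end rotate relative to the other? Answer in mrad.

ω = 2π·14.5 = 91.11 rad/s, so T = P/ω = 17.7×10³ / 91.11 = 194.3 N·m.
J = πd⁴/32 = π(0.0389)⁴/32 = 2.248×10^-7 m⁴.
θ = T·L/(G·J) = 194.3 × 0.847 / (77.9×10⁹ × 2.248×10^-7) = 9.397×10^-3 rad.

9.40 mrad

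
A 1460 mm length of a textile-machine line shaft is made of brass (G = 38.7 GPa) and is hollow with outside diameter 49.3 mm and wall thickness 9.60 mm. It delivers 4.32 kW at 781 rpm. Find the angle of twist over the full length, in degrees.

ω = 2π·781/60 = 81.79 rad/s, so T = P/ω = 4.32×10³ / 81.79 = 52.82 N·m.
J = π(d_o⁴ − d_i⁴)/32 = π(0.0493⁴ − 0.0301⁴)/32 = 4.994×10^-7 m⁴.
θ = T·L/(G·J) = 52.82 × 1.46 / (38.7×10⁹ × 4.994×10^-7) = 3.991×10^-3 rad.

0.229°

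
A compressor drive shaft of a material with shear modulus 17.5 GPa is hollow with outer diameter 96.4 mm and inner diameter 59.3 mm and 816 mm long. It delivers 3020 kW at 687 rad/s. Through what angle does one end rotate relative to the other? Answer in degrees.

1.62°

ω = 687 rad/s, so T = P/ω = 3020×10³ / 687.0 = 4396 N·m.
J = π(d_o⁴ − d_i⁴)/32 = π(0.0964⁴ − 0.0593⁴)/32 = 7.264×10^-6 m⁴.
θ = T·L/(G·J) = 4396 × 0.816 / (17.5×10⁹ × 7.264×10^-6) = 0.02822 rad.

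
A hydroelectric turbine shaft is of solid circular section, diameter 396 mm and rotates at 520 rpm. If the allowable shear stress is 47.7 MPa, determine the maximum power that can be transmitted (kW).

J = πd⁴/32 = π(0.396)⁴/32 = 2.414×10^-3 m⁴.
T_max = τ_allow·J/r = 4.77×10^7 × 2.414×10^-3 / 0.198 = 581600 N·m.
ω = 2π·520/60 = 54.45 rad/s, so P_max = T_max·ω = 3.167×10^7 W.

31700 kW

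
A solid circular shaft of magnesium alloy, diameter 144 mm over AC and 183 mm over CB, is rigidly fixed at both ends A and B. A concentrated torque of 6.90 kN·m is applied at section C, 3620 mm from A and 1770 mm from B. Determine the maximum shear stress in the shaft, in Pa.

4.83e6 Pa

Compatibility: T_A·a/J_AC = T_B·b/J_CB with T_A + T_B = T₀.
J_AC = 4.22×10^-5 m⁴, J_CB = 1.10×10^-4 m⁴, so T_A = T₀·(J_AC/a)/((J_AC/a)+(J_CB/b)) = 1089 N·m, T_B = 5811 N·m.
τ in each portion: τ_AC = 1.86×10^6 Pa, τ_CB = 4.83×10^6 Pa; maximum is in CB.
τ_max = T_CB·r/J = 5811·0.0915/1.10×10^-4 = 4.829×10^6 Pa.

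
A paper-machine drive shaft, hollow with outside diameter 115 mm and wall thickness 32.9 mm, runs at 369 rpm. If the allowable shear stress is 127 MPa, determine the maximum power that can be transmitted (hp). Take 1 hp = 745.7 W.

J = π(d_o⁴ − d_i⁴)/32 = π(0.115⁴ − 0.0492⁴)/32 = 1.660×10^-5 m⁴.
T_max = τ_allow·J/r = 1.27×10^8 × 1.660×10^-5 / 0.0575 = 36650 N·m.
ω = 2π·369/60 = 38.64 rad/s, so P_max = T_max·ω = 1.416×10^6 W.

1900 hp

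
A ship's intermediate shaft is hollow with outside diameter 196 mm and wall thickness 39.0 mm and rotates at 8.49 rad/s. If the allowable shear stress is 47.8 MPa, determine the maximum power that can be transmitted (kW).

J = π(d_o⁴ − d_i⁴)/32 = π(0.196⁴ − 0.118⁴)/32 = 1.259×10^-4 m⁴.
T_max = τ_allow·J/r = 4.78×10^7 × 1.259×10^-4 / 0.0980 = 61380 N·m.
ω = 8.49 rad/s, so P_max = T_max·ω = 5.212×10^5 W.

521 kW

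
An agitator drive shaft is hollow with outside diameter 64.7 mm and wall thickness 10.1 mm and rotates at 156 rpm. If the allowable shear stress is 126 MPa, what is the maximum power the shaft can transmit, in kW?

J = π(d_o⁴ − d_i⁴)/32 = π(0.0647⁴ − 0.0445⁴)/32 = 1.335×10^-6 m⁴.
T_max = τ_allow·J/r = 1.26×10^8 × 1.335×10^-6 / 0.0324 = 5201 N·m.
ω = 2π·156/60 = 16.34 rad/s, so P_max = T_max·ω = 8.497×10^4 W.

85.0 kW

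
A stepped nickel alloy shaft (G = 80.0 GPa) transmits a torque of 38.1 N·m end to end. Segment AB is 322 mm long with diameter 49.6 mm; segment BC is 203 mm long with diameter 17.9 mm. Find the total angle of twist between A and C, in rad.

0.00985 rad

J_AB = π(0.0496)⁴/32 = 5.94×10^-7 m⁴; J_BC = π(0.0179)⁴/32 = 1.01×10^-8 m⁴.
θ = (T/G)·Σ L_i/J_i = (38.10/80.0×10⁹)·(0.322/5.94×10^-7 + 0.203/1.01×10^-8) = 9.850×10^-3 rad.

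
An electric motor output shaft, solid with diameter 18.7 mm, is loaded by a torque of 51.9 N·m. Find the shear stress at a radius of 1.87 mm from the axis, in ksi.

J = πd⁴/32 = π(0.0187)⁴/32 = 1.201×10^-8 m⁴.
Shear stress varies linearly with radius: τ = T·r/J = 51.90 × 0.00187 / 1.201×10^-8 = 8.084×10^6 Pa.

1.17 ksi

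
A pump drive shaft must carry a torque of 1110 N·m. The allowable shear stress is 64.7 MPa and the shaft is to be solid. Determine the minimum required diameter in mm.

For a solid shaft τ_max = 16T/(πd³), so d = (16T/(π τ_allow))^(1/3) = (16·1110/(π·6.47×10^7))^(1/3) = 0.04437 m.

44.4 mm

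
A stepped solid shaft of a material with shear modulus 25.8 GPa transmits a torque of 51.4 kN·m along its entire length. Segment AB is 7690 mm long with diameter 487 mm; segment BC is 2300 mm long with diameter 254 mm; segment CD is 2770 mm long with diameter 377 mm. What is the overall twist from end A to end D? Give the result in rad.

J_AB = π(0.487)⁴/32 = 5.52×10^-3 m⁴; J_BC = π(0.254)⁴/32 = 4.09×10^-4 m⁴; J_CD = π(0.377)⁴/32 = 1.98×10^-3 m⁴.
θ = (T/G)·Σ L_i/J_i = (51400/25.8×10⁹)·(7.69/5.52×10^-3 + 2.30/4.09×10^-4 + 2.77/1.98×10^-3) = 0.01677 rad.

0.0168 rad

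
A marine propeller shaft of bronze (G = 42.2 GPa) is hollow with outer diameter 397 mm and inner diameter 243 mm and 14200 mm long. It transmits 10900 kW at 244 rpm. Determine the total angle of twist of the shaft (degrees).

3.92°

ω = 2π·244/60 = 25.55 rad/s, so T = P/ω = 10900×10³ / 25.55 = 426600 N·m.
J = π(d_o⁴ − d_i⁴)/32 = π(0.397⁴ − 0.243⁴)/32 = 2.096×10^-3 m⁴.
θ = T·L/(G·J) = 426600 × 14.2 / (42.2×10⁹ × 2.096×10^-3) = 0.06847 rad.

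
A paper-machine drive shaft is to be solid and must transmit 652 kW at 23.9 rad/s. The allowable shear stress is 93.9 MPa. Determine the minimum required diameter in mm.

114 mm

ω = 23.9 rad/s, so T = P/ω = 652×10³ / 23.90 = 27280 N·m.
For a solid shaft τ_max = 16T/(πd³), so d = (16T/(π τ_allow))^(1/3) = (16·27280/(π·9.39×10^7))^(1/3) = 0.1140 m.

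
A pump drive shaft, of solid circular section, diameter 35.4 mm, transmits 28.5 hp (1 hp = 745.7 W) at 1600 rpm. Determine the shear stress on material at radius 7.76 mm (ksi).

ω = 2π·1600/60 = 167.6 rad/s, so T = P/ω = 28.5×745.7 / 167.6 = 126.8 N·m.
J = πd⁴/32 = π(0.0354)⁴/32 = 1.542×10^-7 m⁴.
Shear stress varies linearly with radius: τ = T·r/J = 126.8 × 0.00776 / 1.542×10^-7 = 6.384×10^6 Pa.

0.926 ksi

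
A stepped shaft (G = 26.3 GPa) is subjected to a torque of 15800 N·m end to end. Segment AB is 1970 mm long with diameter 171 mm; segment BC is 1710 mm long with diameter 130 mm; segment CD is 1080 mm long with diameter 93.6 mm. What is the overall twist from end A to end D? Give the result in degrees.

J_AB = π(0.171)⁴/32 = 8.39×10^-5 m⁴; J_BC = π(0.130)⁴/32 = 2.80×10^-5 m⁴; J_CD = π(0.0936)⁴/32 = 7.54×10^-6 m⁴.
θ = (T/G)·Σ L_i/J_i = (15800/26.3×10⁹)·(1.97/8.39×10^-5 + 1.71/2.80×10^-5 + 1.08/7.54×10^-6) = 0.1368 rad.

7.84°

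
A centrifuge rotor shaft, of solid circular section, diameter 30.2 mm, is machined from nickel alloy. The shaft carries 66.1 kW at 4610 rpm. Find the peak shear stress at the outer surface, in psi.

3670 psi

ω = 2π·4610/60 = 482.8 rad/s, so T = P/ω = 66.1×10³ / 482.8 = 136.9 N·m.
J = πd⁴/32 = π(0.0302)⁴/32 = 8.166×10^-8 m⁴.
τ_max = T·r/J = 136.9 × 0.0151 / 8.166×10^-8 = 2.532×10^7 Pa.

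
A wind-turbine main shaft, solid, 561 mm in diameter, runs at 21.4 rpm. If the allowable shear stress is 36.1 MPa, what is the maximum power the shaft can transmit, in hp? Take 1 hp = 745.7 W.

J = πd⁴/32 = π(0.561)⁴/32 = 9.724×10^-3 m⁴.
T_max = τ_allow·J/r = 3.61×10^7 × 9.724×10^-3 / 0.281 = 1.251e6 N·m.
ω = 2π·21.4/60 = 2.241 rad/s, so P_max = T_max·ω = 2.805×10^6 W.

3760 hp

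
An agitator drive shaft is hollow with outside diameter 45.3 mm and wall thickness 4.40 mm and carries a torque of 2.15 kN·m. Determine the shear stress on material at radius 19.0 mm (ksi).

J = π(d_o⁴ − d_i⁴)/32 = π(0.0453⁴ − 0.0365⁴)/32 = 2.392×10^-7 m⁴.
Shear stress varies linearly with radius: τ = T·r/J = 2150 × 0.0190 / 2.392×10^-7 = 1.708×10^8 Pa.

24.8 ksi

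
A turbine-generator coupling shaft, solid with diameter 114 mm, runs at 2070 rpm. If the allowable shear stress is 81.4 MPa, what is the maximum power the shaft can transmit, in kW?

5130 kW

J = πd⁴/32 = π(0.114)⁴/32 = 1.658×10^-5 m⁴.
T_max = τ_allow·J/r = 8.14×10^7 × 1.658×10^-5 / 0.0570 = 23680 N·m.
ω = 2π·2070/60 = 216.8 rad/s, so P_max = T_max·ω = 5.133×10^6 W.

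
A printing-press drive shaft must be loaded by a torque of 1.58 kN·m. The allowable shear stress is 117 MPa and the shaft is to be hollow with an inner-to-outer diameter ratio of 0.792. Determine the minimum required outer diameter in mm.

For a hollow shaft with d_i/d_o = 0.792: τ_max = 16T/(π d_o³ (1−k⁴)), so d_o = [16T/(π τ_allow (1−k⁴))]^(1/3) = [16·1580/(π·1.17×10^8·0.6065)]^(1/3) = 0.04840 m.

48.4 mm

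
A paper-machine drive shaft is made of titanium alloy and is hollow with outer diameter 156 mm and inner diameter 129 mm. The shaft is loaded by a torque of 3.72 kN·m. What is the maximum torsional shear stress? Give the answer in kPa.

9370 kPa

J = π(d_o⁴ − d_i⁴)/32 = π(0.156⁴ − 0.129⁴)/32 = 3.096×10^-5 m⁴.
τ_max = T·r/J = 3720 × 0.0780 / 3.096×10^-5 = 9.373×10^6 Pa.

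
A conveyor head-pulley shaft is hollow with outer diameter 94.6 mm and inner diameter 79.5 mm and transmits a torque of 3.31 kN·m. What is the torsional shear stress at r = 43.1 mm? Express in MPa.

36.2 MPa

J = π(d_o⁴ − d_i⁴)/32 = π(0.0946⁴ − 0.0795⁴)/32 = 3.941×10^-6 m⁴.
Shear stress varies linearly with radius: τ = T·r/J = 3310 × 0.0431 / 3.941×10^-6 = 3.620×10^7 Pa.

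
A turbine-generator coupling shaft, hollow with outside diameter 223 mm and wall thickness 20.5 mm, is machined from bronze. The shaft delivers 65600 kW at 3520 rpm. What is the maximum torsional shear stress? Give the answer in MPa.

ω = 2π·3520/60 = 368.6 rad/s, so T = P/ω = 65600×10³ / 368.6 = 178000 N·m.
J = π(d_o⁴ − d_i⁴)/32 = π(0.223⁴ − 0.182⁴)/32 = 1.351×10^-4 m⁴.
τ_max = T·r/J = 178000 × 0.112 / 1.351×10^-4 = 1.469×10^8 Pa.

147 MPa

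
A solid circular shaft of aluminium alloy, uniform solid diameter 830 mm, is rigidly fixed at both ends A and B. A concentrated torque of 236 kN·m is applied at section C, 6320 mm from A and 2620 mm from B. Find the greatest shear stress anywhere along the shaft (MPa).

With uniform GJ and both ends fixed, compatibility θ_AC = θ_CB gives T_A·a = T_B·b, together with T_A + T_B = T₀.
T_A = T₀·b/(a+b) = 236000·2620/8940 = 69160 N·m; T_B = 166800 N·m.
τ in each portion: τ_AC = 6.16×10^5 Pa, τ_CB = 1.49×10^6 Pa; maximum is in CB.
τ_max = T_CB·r/J = 166800·0.415/0.0466 = 1.486×10^6 Pa.

1.49 MPa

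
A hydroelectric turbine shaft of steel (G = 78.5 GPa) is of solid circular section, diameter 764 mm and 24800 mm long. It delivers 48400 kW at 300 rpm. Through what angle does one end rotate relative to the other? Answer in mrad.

14.6 mrad

ω = 2π·300/60 = 31.42 rad/s, so T = P/ω = 48400×10³ / 31.42 = 1.541e6 N·m.
J = πd⁴/32 = π(0.764)⁴/32 = 0.03345 m⁴.
θ = T·L/(G·J) = 1.541e6 × 24.8 / (78.5×10⁹ × 0.03345) = 0.01455 rad.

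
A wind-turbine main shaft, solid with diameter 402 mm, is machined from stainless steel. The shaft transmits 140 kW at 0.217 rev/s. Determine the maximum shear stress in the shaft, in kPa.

ω = 2π·0.217 = 1.363 rad/s, so T = P/ω = 140×10³ / 1.363 = 102700 N·m.
J = πd⁴/32 = π(0.402)⁴/32 = 2.564×10^-3 m⁴.
τ_max = T·r/J = 102700 × 0.201 / 2.564×10^-3 = 8.050×10^6 Pa.

8050 kPa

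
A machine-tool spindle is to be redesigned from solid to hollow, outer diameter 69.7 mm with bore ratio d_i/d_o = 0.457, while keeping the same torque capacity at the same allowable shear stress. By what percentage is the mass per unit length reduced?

18.5 %

Equal τ_max and T ⇒ the solid shaft needs d_s³ = d_o³(1−k⁴), so d_s = 69.7·(1−0.457⁴)^(1/3) = 68.67 mm.
Area ratio A_h/A_s = d_o²(1−k²)/d_s² = (1−k²)/(1−k⁴)^(2/3) = 0.8150.
Mass saving = 1 − 0.8150 = 18.5 %.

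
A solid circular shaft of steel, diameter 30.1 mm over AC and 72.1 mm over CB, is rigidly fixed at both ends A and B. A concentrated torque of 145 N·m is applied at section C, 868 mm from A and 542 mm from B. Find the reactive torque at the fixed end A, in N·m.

Compatibility: T_A·a/J_AC = T_B·b/J_CB with T_A + T_B = T₀.
J_AC = 8.06×10^-8 m⁴, J_CB = 2.65×10^-6 m⁴, so T_A = T₀·(J_AC/a)/((J_AC/a)+(J_CB/b)) = 2.699 N·m, T_B = 142.3 N·m.

2.70 N·m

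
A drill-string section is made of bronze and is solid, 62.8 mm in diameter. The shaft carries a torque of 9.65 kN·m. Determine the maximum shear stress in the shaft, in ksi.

28.8 ksi

J = πd⁴/32 = π(0.0628)⁴/32 = 1.527×10^-6 m⁴.
τ_max = T·r/J = 9650 × 0.0314 / 1.527×10^-6 = 1.984×10^8 Pa.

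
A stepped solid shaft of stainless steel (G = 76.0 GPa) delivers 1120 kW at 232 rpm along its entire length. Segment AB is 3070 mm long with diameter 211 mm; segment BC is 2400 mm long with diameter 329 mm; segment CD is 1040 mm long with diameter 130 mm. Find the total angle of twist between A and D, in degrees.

ω = 2π·232/60 = 24.29 rad/s, so T = P/ω = 1120×10³ / 24.29 = 46100 N·m.
J_AB = π(0.211)⁴/32 = 1.95×10^-4 m⁴; J_BC = π(0.329)⁴/32 = 1.15×10^-3 m⁴; J_CD = π(0.130)⁴/32 = 2.80×10^-5 m⁴.
θ = (T/G)·Σ L_i/J_i = (46100/76.0×10⁹)·(3.07/1.95×10^-4 + 2.40/1.15×10^-3 + 1.04/2.80×10^-5) = 0.03333 rad.

1.91°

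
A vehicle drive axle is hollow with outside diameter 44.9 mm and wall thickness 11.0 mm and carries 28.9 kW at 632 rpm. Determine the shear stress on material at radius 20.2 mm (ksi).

3.44 ksi

ω = 2π·632/60 = 66.18 rad/s, so T = P/ω = 28.9×10³ / 66.18 = 436.7 N·m.
J = π(d_o⁴ − d_i⁴)/32 = π(0.0449⁴ − 0.0229⁴)/32 = 3.720×10^-7 m⁴.
Shear stress varies linearly with radius: τ = T·r/J = 436.7 × 0.0202 / 3.720×10^-7 = 2.371×10^7 Pa.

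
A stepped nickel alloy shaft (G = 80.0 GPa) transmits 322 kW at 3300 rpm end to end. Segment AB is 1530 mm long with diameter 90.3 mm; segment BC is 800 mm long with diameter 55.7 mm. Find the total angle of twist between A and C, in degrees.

0.721°

ω = 2π·3300/60 = 345.6 rad/s, so T = P/ω = 322×10³ / 345.6 = 931.8 N·m.
J_AB = π(0.0903)⁴/32 = 6.53×10^-6 m⁴; J_BC = π(0.0557)⁴/32 = 9.45×10^-7 m⁴.
θ = (T/G)·Σ L_i/J_i = (931.8/80.0×10⁹)·(1.53/6.53×10^-6 + 0.800/9.45×10^-7) = 0.01259 rad.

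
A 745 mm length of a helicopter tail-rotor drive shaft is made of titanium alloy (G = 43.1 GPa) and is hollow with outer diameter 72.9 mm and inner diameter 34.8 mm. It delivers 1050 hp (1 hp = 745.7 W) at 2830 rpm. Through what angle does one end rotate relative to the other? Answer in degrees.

0.995°

ω = 2π·2830/60 = 296.4 rad/s, so T = P/ω = 1050×745.7 / 296.4 = 2642 N·m.
J = π(d_o⁴ − d_i⁴)/32 = π(0.0729⁴ − 0.0348⁴)/32 = 2.629×10^-6 m⁴.
θ = T·L/(G·J) = 2642 × 0.745 / (43.1×10⁹ × 2.629×10^-6) = 0.01737 rad.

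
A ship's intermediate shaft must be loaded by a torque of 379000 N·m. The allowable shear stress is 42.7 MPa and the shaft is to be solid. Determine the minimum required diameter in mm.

For a solid shaft τ_max = 16T/(πd³), so d = (16T/(π τ_allow))^(1/3) = (16·379000/(π·4.27×10^7))^(1/3) = 0.3562 m.

356 mm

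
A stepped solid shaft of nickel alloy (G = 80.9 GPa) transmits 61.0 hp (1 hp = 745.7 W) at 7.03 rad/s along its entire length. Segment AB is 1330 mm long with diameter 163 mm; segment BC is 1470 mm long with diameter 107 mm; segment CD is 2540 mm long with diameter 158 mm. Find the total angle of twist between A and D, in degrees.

ω = 7.03 rad/s, so T = P/ω = 61.0×745.7 / 7.030 = 6471 N·m.
J_AB = π(0.163)⁴/32 = 6.93×10^-5 m⁴; J_BC = π(0.107)⁴/32 = 1.29×10^-5 m⁴; J_CD = π(0.158)⁴/32 = 6.12×10^-5 m⁴.
θ = (T/G)·Σ L_i/J_i = (6471/80.9×10⁹)·(1.33/6.93×10^-5 + 1.47/1.29×10^-5 + 2.54/6.12×10^-5) = 0.01399 rad.

0.802°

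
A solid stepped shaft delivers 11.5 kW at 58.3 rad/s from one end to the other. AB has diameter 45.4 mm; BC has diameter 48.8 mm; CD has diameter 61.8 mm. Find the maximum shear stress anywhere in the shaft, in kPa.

10700 kPa

ω = 58.3 rad/s, so T = P/ω = 11.5×10³ / 58.30 = 197.3 N·m.
Under the same torque, τ_max = 16T/(πd³) is largest where d is smallest — segment AB (d = 45.4 mm).
τ_max = 16·197.3/(π·(0.0454)³) = 1.074×10^7 Pa.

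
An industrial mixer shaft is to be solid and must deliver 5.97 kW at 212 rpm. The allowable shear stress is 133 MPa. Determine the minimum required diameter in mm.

21.8 mm

ω = 2π·212/60 = 22.20 rad/s, so T = P/ω = 5.97×10³ / 22.20 = 268.9 N·m.
For a solid shaft τ_max = 16T/(πd³), so d = (16T/(π τ_allow))^(1/3) = (16·268.9/(π·1.33×10^8))^(1/3) = 0.02176 m.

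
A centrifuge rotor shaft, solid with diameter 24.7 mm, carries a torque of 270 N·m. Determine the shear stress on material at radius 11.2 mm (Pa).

J = πd⁴/32 = π(0.0247)⁴/32 = 3.654×10^-8 m⁴.
Shear stress varies linearly with radius: τ = T·r/J = 270.0 × 0.0112 / 3.654×10^-8 = 8.275×10^7 Pa.

8.28e7 Pa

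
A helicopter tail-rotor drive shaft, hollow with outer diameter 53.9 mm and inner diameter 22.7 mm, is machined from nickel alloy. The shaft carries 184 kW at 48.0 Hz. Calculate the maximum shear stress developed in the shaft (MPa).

ω = 2π·48.0 = 301.6 rad/s, so T = P/ω = 184×10³ / 301.6 = 610.1 N·m.
J = π(d_o⁴ − d_i⁴)/32 = π(0.0539⁴ − 0.0227⁴)/32 = 8.026×10^-7 m⁴.
τ_max = T·r/J = 610.1 × 0.0269 / 8.026×10^-7 = 2.049×10^7 Pa.

20.5 MPa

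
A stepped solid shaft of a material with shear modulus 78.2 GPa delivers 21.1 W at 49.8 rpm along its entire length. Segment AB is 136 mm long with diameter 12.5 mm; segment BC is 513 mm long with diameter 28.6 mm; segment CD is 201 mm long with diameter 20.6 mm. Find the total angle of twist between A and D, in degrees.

0.225°

ω = 2π·49.8/60 = 5.215 rad/s, so T = P/ω = 21.1 / 5.215 = 4.046 N·m.
J_AB = π(0.0125)⁴/32 = 2.40×10^-9 m⁴; J_BC = π(0.0286)⁴/32 = 6.57×10^-8 m⁴; J_CD = π(0.0206)⁴/32 = 1.77×10^-8 m⁴.
θ = (T/G)·Σ L_i/J_i = (4.046/78.2×10⁹)·(0.136/2.40×10^-9 + 0.513/6.57×10^-8 + 0.201/1.77×10^-8) = 3.928×10^-3 rad.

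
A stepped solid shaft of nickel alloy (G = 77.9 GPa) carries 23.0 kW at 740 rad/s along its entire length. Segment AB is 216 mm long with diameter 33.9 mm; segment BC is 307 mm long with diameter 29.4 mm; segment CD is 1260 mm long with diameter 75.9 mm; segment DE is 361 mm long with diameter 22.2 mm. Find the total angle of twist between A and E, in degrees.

ω = 740 rad/s, so T = P/ω = 23.0×10³ / 740.0 = 31.08 N·m.
J_AB = π(0.0339)⁴/32 = 1.30×10^-7 m⁴; J_BC = π(0.0294)⁴/32 = 7.33×10^-8 m⁴; J_CD = π(0.0759)⁴/32 = 3.26×10^-6 m⁴; J_DE = π(0.0222)⁴/32 = 2.38×10^-8 m⁴.
θ = (T/G)·Σ L_i/J_i = (31.08/77.9×10⁹)·(0.216/1.30×10^-7 + 0.307/7.33×10^-8 + 1.26/3.26×10^-6 + 0.361/2.38×10^-8) = 8.529×10^-3 rad.

0.489°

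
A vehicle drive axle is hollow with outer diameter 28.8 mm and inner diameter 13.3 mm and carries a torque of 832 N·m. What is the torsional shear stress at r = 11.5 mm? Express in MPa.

148 MPa

J = π(d_o⁴ − d_i⁴)/32 = π(0.0288⁴ − 0.0133⁴)/32 = 6.447×10^-8 m⁴.
Shear stress varies linearly with radius: τ = T·r/J = 832.0 × 0.0115 / 6.447×10^-8 = 1.484×10^8 Pa.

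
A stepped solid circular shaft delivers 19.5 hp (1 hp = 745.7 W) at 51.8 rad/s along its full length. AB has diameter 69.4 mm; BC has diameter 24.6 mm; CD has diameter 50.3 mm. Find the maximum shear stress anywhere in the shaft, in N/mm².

96.0 N/mm²

ω = 51.8 rad/s, so T = P/ω = 19.5×745.7 / 51.80 = 280.7 N·m.
Under the same torque, τ_max = 16T/(πd³) is largest where d is smallest — segment BC (d = 24.6 mm).
τ_max = 16·280.7/(π·(0.0246)³) = 9.604×10^7 Pa.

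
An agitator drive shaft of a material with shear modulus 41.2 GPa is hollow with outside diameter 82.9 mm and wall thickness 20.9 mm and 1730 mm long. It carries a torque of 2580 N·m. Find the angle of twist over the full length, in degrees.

1.42°

J = π(d_o⁴ − d_i⁴)/32 = π(0.0829⁴ − 0.0411⁴)/32 = 4.357×10^-6 m⁴.
θ = T·L/(G·J) = 2580 × 1.73 / (41.2×10⁹ × 4.357×10^-6) = 0.02487 rad.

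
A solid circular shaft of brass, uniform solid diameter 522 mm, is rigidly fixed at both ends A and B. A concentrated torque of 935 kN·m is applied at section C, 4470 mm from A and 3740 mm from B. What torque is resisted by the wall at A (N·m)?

426000 N·m

With uniform GJ and both ends fixed, compatibility θ_AC = θ_CB gives T_A·a = T_B·b, together with T_A + T_B = T₀.
T_A = T₀·b/(a+b) = 935000·3740/8210 = 425900 N·m; T_B = 509100 N·m.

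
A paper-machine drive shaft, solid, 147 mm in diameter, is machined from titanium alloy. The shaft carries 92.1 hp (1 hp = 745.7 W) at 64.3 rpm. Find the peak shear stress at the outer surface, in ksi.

2.37 ksi

ω = 2π·64.3/60 = 6.733 rad/s, so T = P/ω = 92.1×745.7 / 6.733 = 10200 N·m.
J = πd⁴/32 = π(0.147)⁴/32 = 4.584×10^-5 m⁴.
τ_max = T·r/J = 10200 × 0.0735 / 4.584×10^-5 = 1.635×10^7 Pa.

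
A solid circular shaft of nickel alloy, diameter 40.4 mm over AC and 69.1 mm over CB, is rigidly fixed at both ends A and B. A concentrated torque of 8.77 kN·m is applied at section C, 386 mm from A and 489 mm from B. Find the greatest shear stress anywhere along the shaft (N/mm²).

Compatibility: T_A·a/J_AC = T_B·b/J_CB with T_A + T_B = T₀.
J_AC = 2.62×10^-7 m⁴, J_CB = 2.24×10^-6 m⁴, so T_A = T₀·(J_AC/a)/((J_AC/a)+(J_CB/b)) = 1131 N·m, T_B = 7639 N·m.
τ in each portion: τ_AC = 8.73×10^7 Pa, τ_CB = 1.18×10^8 Pa; maximum is in CB.
τ_max = T_CB·r/J = 7639·0.0345/2.24×10^-6 = 1.179×10^8 Pa.

118 N/mm²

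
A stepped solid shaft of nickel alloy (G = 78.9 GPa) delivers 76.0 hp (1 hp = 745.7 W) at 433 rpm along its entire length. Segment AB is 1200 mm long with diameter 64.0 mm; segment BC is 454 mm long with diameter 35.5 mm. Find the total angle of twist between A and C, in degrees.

ω = 2π·433/60 = 45.34 rad/s, so T = P/ω = 76.0×745.7 / 45.34 = 1250 N·m.
J_AB = π(0.0640)⁴/32 = 1.65×10^-6 m⁴; J_BC = π(0.0355)⁴/32 = 1.56×10^-7 m⁴.
θ = (T/G)·Σ L_i/J_i = (1250/78.9×10⁹)·(1.20/1.65×10^-6 + 0.454/1.56×10^-7) = 0.05767 rad.

3.30°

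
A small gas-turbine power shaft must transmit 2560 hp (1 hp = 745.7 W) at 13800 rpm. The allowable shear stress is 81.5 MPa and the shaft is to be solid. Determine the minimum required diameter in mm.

43.5 mm

ω = 2π·13800/60 = 1445 rad/s, so T = P/ω = 2560×745.7 / 1445 = 1321 N·m.
For a solid shaft τ_max = 16T/(πd³), so d = (16T/(π τ_allow))^(1/3) = (16·1321/(π·8.15×10^7))^(1/3) = 0.04354 m.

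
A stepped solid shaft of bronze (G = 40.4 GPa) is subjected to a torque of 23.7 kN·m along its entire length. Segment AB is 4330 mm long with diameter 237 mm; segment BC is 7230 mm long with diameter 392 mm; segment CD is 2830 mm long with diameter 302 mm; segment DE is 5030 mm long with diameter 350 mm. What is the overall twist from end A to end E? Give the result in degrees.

0.806°

J_AB = π(0.237)⁴/32 = 3.10×10^-4 m⁴; J_BC = π(0.392)⁴/32 = 2.32×10^-3 m⁴; J_CD = π(0.302)⁴/32 = 8.17×10^-4 m⁴; J_DE = π(0.350)⁴/32 = 1.47×10^-3 m⁴.
θ = (T/G)·Σ L_i/J_i = (23700/40.4×10⁹)·(4.33/3.10×10^-4 + 7.23/2.32×10^-3 + 2.83/8.17×10^-4 + 5.03/1.47×10^-3) = 0.01407 rad.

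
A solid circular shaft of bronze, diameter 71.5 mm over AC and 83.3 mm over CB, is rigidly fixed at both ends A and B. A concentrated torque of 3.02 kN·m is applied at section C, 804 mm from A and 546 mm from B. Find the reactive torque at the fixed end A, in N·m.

813 N·m

Compatibility: T_A·a/J_AC = T_B·b/J_CB with T_A + T_B = T₀.
J_AC = 2.57×10^-6 m⁴, J_CB = 4.73×10^-6 m⁴, so T_A = T₀·(J_AC/a)/((J_AC/a)+(J_CB/b)) = 813.4 N·m, T_B = 2207 N·m.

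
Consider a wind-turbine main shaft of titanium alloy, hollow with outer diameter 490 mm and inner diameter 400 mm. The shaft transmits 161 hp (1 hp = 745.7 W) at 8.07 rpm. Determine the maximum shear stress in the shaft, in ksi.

1.60 ksi

ω = 2π·8.07/60 = 0.8451 rad/s, so T = P/ω = 161×745.7 / 0.8451 = 142100 N·m.
J = π(d_o⁴ − d_i⁴)/32 = π(0.490⁴ − 0.400⁴)/32 = 3.146×10^-3 m⁴.
τ_max = T·r/J = 142100 × 0.245 / 3.146×10^-3 = 1.106×10^7 Pa.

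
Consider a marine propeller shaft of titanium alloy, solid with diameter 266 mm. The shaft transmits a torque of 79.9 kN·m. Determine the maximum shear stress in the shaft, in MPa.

J = πd⁴/32 = π(0.266)⁴/32 = 4.915×10^-4 m⁴.
τ_max = T·r/J = 79900 × 0.133 / 4.915×10^-4 = 2.162×10^7 Pa.

21.6 MPa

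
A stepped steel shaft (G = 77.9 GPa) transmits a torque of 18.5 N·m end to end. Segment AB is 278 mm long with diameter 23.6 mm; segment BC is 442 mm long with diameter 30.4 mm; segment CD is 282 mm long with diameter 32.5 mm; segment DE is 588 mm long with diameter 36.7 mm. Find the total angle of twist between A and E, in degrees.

0.276°

J_AB = π(0.0236)⁴/32 = 3.05×10^-8 m⁴; J_BC = π(0.0304)⁴/32 = 8.38×10^-8 m⁴; J_CD = π(0.0325)⁴/32 = 1.10×10^-7 m⁴; J_DE = π(0.0367)⁴/32 = 1.78×10^-7 m⁴.
θ = (T/G)·Σ L_i/J_i = (18.50/77.9×10⁹)·(0.278/3.05×10^-8 + 0.442/8.38×10^-8 + 0.282/1.10×10^-7 + 0.588/1.78×10^-7) = 4.815×10^-3 rad.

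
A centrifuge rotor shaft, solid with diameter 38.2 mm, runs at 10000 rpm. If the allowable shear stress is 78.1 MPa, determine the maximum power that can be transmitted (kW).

J = πd⁴/32 = π(0.0382)⁴/32 = 2.091×10^-7 m⁴.
T_max = τ_allow·J/r = 7.81×10^7 × 2.091×10^-7 / 0.0191 = 854.8 N·m.
ω = 2π·10000/60 = 1047 rad/s, so P_max = T_max·ω = 8.952×10^5 W.

895 kW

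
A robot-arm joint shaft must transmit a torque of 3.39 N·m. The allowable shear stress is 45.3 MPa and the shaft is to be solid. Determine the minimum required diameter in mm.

For a solid shaft τ_max = 16T/(πd³), so d = (16T/(π τ_allow))^(1/3) = (16·3.390/(π·4.53×10^7))^(1/3) = 0.007250 m.

7.25 mm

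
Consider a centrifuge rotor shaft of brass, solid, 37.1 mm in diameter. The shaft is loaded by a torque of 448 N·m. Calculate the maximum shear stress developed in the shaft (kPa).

44700 kPa

J = πd⁴/32 = π(0.0371)⁴/32 = 1.860×10^-7 m⁴.
τ_max = T·r/J = 448.0 × 0.0186 / 1.860×10^-7 = 4.468×10^7 Pa.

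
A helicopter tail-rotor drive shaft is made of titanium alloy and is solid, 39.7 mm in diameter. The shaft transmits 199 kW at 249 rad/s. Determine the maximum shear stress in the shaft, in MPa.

ω = 249 rad/s, so T = P/ω = 199×10³ / 249.0 = 799.2 N·m.
J = πd⁴/32 = π(0.0397)⁴/32 = 2.439×10^-7 m⁴.
τ_max = T·r/J = 799.2 × 0.0199 / 2.439×10^-7 = 6.505×10^7 Pa.

65.1 MPa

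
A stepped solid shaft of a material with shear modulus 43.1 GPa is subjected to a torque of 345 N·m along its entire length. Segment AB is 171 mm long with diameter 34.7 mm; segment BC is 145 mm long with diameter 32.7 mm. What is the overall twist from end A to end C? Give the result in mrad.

J_AB = π(0.0347)⁴/32 = 1.42×10^-7 m⁴; J_BC = π(0.0327)⁴/32 = 1.12×10^-7 m⁴.
θ = (T/G)·Σ L_i/J_i = (345.0/43.1×10⁹)·(0.171/1.42×10^-7 + 0.145/1.12×10^-7) = 0.01996 rad.

20.0 mrad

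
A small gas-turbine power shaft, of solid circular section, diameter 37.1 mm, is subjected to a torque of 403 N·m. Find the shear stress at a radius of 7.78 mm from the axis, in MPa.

J = πd⁴/32 = π(0.0371)⁴/32 = 1.860×10^-7 m⁴.
Shear stress varies linearly with radius: τ = T·r/J = 403.0 × 0.00778 / 1.860×10^-7 = 1.686×10^7 Pa.

16.9 MPa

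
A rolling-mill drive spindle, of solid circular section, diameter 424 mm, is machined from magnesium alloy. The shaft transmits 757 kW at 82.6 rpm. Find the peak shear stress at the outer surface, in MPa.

5.85 MPa

ω = 2π·82.6/60 = 8.650 rad/s, so T = P/ω = 757×10³ / 8.650 = 87520 N·m.
J = πd⁴/32 = π(0.424)⁴/32 = 3.173×10^-3 m⁴.
τ_max = T·r/J = 87520 × 0.212 / 3.173×10^-3 = 5.847×10^6 Pa.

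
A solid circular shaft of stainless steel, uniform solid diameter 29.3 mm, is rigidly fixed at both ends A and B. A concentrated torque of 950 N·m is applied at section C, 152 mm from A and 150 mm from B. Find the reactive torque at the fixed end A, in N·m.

With uniform GJ and both ends fixed, compatibility θ_AC = θ_CB gives T_A·a = T_B·b, together with T_A + T_B = T₀.
T_A = T₀·b/(a+b) = 950.0·150/302.0 = 471.9 N·m; T_B = 478.1 N·m.

472 N·m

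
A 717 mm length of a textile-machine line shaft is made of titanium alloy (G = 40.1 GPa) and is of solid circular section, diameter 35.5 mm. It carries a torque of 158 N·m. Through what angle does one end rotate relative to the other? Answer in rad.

0.0181 rad

J = πd⁴/32 = π(0.0355)⁴/32 = 1.559×10^-7 m⁴.
θ = T·L/(G·J) = 158.0 × 0.717 / (40.1×10⁹ × 1.559×10^-7) = 0.01812 rad.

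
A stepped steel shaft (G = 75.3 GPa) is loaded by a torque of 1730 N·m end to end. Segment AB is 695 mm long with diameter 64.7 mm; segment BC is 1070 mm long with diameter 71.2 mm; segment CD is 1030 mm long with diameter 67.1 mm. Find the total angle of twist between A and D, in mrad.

J_AB = π(0.0647)⁴/32 = 1.72×10^-6 m⁴; J_BC = π(0.0712)⁴/32 = 2.52×10^-6 m⁴; J_CD = π(0.0671)⁴/32 = 1.99×10^-6 m⁴.
θ = (T/G)·Σ L_i/J_i = (1730/75.3×10⁹)·(0.695/1.72×10^-6 + 1.07/2.52×10^-6 + 1.03/1.99×10^-6) = 0.03092 rad.

30.9 mrad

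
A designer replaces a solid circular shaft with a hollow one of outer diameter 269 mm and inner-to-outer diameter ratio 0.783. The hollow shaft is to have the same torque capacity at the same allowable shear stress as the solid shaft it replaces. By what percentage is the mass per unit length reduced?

47.0 %

Equal τ_max and T ⇒ the solid shaft needs d_s³ = d_o³(1−k⁴), so d_s = 269·(1−0.783⁴)^(1/3) = 229.9 mm.
Area ratio A_h/A_s = d_o²(1−k²)/d_s² = (1−k²)/(1−k⁴)^(2/3) = 0.5298.
Mass saving = 1 − 0.5298 = 47.0 %.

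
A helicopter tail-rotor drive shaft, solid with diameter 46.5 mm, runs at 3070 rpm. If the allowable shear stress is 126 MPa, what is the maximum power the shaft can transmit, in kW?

800 kW

J = πd⁴/32 = π(0.0465)⁴/32 = 4.590×10^-7 m⁴.
T_max = τ_allow·J/r = 1.26×10^8 × 4.590×10^-7 / 0.0232 = 2487 N·m.
ω = 2π·3070/60 = 321.5 rad/s, so P_max = T_max·ω = 7.997×10^5 W.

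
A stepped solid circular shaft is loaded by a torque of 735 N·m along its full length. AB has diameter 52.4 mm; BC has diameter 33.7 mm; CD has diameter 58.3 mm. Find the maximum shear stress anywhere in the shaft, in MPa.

Under the same torque, τ_max = 16T/(πd³) is largest where d is smallest — segment BC (d = 33.7 mm).
τ_max = 16·735.0/(π·(0.0337)³) = 9.781×10^7 Pa.

97.8 MPa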